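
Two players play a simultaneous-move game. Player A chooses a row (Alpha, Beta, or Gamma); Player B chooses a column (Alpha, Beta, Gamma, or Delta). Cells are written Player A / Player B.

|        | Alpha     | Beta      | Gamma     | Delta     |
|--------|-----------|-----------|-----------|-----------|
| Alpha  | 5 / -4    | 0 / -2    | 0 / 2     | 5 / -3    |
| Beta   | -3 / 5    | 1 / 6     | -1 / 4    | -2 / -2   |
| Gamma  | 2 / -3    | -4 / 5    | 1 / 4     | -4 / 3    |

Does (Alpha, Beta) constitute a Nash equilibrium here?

Holding Player B at Beta: Player A gets 0 from Alpha but could get 1 by switching to Beta. Player A has a profitable deviation.

No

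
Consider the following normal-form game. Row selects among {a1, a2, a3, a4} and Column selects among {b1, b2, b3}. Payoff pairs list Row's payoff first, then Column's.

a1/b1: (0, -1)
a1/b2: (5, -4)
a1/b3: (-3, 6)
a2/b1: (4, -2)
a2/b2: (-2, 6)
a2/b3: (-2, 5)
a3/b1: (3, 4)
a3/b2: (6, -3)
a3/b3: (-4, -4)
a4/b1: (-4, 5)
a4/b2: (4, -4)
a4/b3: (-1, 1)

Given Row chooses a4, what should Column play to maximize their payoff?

b1

With Row fixed at a4, Column's payoffs are: b1 → 5, b2 → -4, b3 → 1.
The maximum is 5, achieved by b1.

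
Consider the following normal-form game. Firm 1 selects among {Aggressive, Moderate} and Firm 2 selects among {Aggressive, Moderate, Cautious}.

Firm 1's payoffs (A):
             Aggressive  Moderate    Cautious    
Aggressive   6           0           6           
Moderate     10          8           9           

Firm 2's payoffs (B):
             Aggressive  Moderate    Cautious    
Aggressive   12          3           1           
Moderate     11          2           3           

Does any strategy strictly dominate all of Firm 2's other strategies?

Check whether one of Firm 2's strategies beats all alternatives regardless of what the opponent does.
Aggressive strictly dominates: vs Aggressive: 12 > each of {3, 1}; vs Moderate: 11 > each of {2, 3}.

Aggressive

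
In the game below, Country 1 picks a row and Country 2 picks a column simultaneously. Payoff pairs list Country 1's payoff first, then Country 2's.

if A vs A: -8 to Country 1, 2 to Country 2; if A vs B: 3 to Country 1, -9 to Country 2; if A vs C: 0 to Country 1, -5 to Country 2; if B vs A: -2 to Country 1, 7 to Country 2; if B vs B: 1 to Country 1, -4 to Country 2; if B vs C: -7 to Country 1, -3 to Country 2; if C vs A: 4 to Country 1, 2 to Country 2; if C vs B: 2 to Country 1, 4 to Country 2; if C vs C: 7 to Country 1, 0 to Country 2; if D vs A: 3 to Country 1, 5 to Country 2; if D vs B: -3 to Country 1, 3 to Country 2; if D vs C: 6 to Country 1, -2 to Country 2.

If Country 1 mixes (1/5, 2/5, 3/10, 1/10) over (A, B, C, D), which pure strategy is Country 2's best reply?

A

Compute Country 2's expected payoff from each pure strategy against the given mix.
A: (1/5)·2 + (2/5)·7 + (3/10)·2 + (1/10)·5 = 43/10
B: (1/5)·(-9) + (2/5)·(-4) + (3/10)·4 + (1/10)·3 = -19/10
C: (1/5)·(-5) + (2/5)·(-3) + (3/10)·0 + (1/10)·(-2) = -12/5
Highest expected payoff is 43/10, from A.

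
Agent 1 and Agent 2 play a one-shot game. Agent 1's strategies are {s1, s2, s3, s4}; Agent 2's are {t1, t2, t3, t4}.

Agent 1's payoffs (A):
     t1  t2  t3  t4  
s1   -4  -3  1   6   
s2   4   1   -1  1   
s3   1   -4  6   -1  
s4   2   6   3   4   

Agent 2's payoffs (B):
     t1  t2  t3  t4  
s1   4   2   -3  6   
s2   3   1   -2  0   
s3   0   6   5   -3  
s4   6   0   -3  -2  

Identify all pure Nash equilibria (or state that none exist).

Find each player's best response to every opponent strategy; NE are the intersections.
Agent 1's best responses — vs t1: s2 (payoff 4); vs t2: s4 (payoff 6); vs t3: s3 (payoff 6); vs t4: s1 (payoff 6).
Agent 2's best responses — vs s1: t4 (payoff 6); vs s2: t1 (payoff 3); vs s3: t2 (payoff 6); vs s4: t1 (payoff 6).
Mutual best responses occur at (s1, t4) and (s2, t1); at each, neither player gains by switching.

(s1, t4) and (s2, t1)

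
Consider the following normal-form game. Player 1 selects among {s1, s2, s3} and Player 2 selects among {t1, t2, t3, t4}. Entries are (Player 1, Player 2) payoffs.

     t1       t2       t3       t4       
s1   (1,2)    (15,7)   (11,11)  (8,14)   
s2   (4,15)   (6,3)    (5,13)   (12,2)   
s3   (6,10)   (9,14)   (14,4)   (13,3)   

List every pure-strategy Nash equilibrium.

Find each player's best response to every opponent strategy; NE are the intersections.
Player 1's best responses — vs t1: s3 (payoff 6); vs t2: s1 (payoff 15); vs t3: s3 (payoff 14); vs t4: s3 (payoff 13).
Player 2's best responses — vs s1: t4 (payoff 14); vs s2: t1 (payoff 15); vs s3: t2 (payoff 14).
No cell has both players best-responding. For instance, Player 1's best reply to t4 is s3, but against s3 Player 2 prefers t2 over t4.

None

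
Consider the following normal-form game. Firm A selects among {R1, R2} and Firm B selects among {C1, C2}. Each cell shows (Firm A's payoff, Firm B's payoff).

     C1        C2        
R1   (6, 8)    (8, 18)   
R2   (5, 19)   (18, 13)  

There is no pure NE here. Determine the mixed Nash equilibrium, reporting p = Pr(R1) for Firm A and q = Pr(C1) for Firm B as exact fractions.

In a mixed NE each player is indifferent between their pure strategies, so the opponent's mix sets the indifference.
Firm B indifferent between C1 and C2: p·8 + (1−p)·19 = p·18 + (1−p)·13 ⟹ 19 + (-11)p = 13 + 5p ⟹ p = 3/8.
Firm A indifferent between R1 and R2: q·6 + (1−q)·8 = q·5 + (1−q)·18 ⟹ 8 + (-2)q = 18 + (-13)q ⟹ q = 10/11.

p = 3/8, q = 10/11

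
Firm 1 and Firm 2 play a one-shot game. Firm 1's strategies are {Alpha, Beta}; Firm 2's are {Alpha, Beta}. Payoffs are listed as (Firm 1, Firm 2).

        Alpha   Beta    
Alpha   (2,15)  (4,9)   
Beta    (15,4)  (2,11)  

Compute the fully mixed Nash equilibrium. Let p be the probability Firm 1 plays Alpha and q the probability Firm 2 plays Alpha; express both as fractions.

Each player's mixing probability is pinned down by making the *other* player indifferent.
Firm 2 indifferent between Alpha and Beta: p·15 + (1−p)·4 = p·9 + (1−p)·11 ⟹ 4 + 11p = 11 + (-2)p ⟹ p = 7/13.
Firm 1 indifferent between Alpha and Beta: q·2 + (1−q)·4 = q·15 + (1−q)·2 ⟹ 4 + (-2)q = 2 + 13q ⟹ q = 2/15.

p = 7/13, q = 2/15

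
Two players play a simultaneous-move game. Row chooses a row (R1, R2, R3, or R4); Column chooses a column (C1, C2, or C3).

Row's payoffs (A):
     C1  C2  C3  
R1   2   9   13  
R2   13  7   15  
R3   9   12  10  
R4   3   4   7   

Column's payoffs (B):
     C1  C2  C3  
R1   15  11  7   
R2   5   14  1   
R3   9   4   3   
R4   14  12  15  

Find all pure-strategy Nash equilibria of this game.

A profile is a Nash equilibrium when each player is best-responding to the other.
Row's best responses — vs C1: R2 (payoff 13); vs C2: R3 (payoff 12); vs C3: R2 (payoff 15).
Column's best responses — vs R1: C1 (payoff 15); vs R2: C2 (payoff 14); vs R3: C1 (payoff 9); vs R4: C3 (payoff 15).
No cell has both players best-responding. For instance, Row's best reply to C3 is R2, but against R2 Column prefers C2 over C3.

There is no pure-strategy Nash equilibrium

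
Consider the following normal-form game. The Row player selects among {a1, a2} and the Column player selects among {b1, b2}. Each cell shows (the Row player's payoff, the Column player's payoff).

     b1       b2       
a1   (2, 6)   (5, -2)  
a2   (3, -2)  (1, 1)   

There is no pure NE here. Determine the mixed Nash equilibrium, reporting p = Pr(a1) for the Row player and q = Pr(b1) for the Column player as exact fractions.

p = 3/11, q = 4/5

In a mixed NE each player is indifferent between their pure strategies, so the opponent's mix sets the indifference.
The Column player indifferent between b1 and b2: p·6 + (1−p)·(-2) = p·(-2) + (1−p)·1 ⟹ (-2) + 8p = 1 + (-3)p ⟹ p = 3/11.
The Row player indifferent between a1 and a2: q·2 + (1−q)·5 = q·3 + (1−q)·1 ⟹ 5 + (-3)q = 1 + 2q ⟹ q = 4/5.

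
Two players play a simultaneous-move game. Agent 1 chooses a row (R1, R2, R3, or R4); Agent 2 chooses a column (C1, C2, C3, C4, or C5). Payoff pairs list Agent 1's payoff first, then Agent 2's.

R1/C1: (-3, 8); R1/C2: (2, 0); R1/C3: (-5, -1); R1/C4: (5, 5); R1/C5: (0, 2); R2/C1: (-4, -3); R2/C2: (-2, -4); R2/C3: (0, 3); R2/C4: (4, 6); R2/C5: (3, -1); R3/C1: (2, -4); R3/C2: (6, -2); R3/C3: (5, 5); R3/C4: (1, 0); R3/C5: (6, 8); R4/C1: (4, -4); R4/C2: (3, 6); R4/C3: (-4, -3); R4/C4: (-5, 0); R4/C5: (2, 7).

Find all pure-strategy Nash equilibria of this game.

(R3, C5)

A profile is a Nash equilibrium when each player is best-responding to the other.
Agent 1's best responses — vs C1: R4 (payoff 4); vs C2: R3 (payoff 6); vs C3: R3 (payoff 5); vs C4: R1 (payoff 5); vs C5: R3 (payoff 6).
Agent 2's best responses — vs R1: C1 (payoff 8); vs R2: C4 (payoff 6); vs R3: C5 (payoff 8); vs R4: C5 (payoff 7).
The only mutual best response is (R3, C5); neither player gains by switching there.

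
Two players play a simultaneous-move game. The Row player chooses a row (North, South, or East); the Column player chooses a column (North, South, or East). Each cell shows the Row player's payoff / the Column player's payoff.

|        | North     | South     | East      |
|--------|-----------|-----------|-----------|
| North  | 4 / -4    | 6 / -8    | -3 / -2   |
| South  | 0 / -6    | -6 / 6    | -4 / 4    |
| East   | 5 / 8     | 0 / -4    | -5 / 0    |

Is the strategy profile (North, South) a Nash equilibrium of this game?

No

Holding the Column player at South: the Row player gets 6 from North, versus -6 from South, 0 from East. No profitable deviation for the Row player.
Holding the Row player at North: the Column player gets -8 from South but could get -2 by switching to East. The Column player has a profitable deviation.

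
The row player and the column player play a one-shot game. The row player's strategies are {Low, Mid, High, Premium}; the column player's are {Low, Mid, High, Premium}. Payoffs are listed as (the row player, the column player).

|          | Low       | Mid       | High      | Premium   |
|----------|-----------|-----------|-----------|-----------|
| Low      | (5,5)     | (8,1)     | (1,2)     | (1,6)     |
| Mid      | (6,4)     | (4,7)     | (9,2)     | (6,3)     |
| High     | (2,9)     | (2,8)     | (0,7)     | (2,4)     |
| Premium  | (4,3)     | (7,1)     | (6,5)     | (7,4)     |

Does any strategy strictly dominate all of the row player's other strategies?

Check whether one of the row player's strategies beats all alternatives regardless of what the opponent does.
Low is not dominant: against Low, Mid gives 6 > 5.
Mid is not dominant: against Mid, Low gives 8 > 4.
High is not dominant: against Low, Low gives 5 > 2.
Premium is not dominant: against Low, Low gives 5 > 4.
No single strategy is best against every opponent action.

None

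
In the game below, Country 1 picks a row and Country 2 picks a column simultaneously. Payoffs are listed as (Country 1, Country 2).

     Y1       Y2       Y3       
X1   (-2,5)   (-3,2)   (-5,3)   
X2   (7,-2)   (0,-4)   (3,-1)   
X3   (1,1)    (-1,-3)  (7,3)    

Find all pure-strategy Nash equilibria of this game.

(X3, Y3)

Find each player's best response to every opponent strategy; NE are the intersections.
Country 1's best responses — vs Y1: X2 (payoff 7); vs Y2: X2 (payoff 0); vs Y3: X3 (payoff 7).
Country 2's best responses — vs X1: Y1 (payoff 5); vs X2: Y3 (payoff -1); vs X3: Y3 (payoff 3).
The only mutual best response is (X3, Y3); neither player gains by switching there.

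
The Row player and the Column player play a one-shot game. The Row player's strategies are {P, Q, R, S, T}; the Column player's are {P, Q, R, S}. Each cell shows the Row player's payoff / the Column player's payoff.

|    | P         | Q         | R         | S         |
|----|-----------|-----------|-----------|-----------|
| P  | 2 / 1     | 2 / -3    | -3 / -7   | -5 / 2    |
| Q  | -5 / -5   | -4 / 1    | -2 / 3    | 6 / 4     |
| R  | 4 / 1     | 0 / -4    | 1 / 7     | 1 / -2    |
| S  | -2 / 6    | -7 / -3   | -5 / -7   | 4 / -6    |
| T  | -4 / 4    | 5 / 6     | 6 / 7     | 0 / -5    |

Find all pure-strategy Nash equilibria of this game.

Find each player's best response to every opponent strategy; NE are the intersections.
The Row player's best responses — vs P: R (payoff 4); vs Q: T (payoff 5); vs R: T (payoff 6); vs S: Q (payoff 6).
The Column player's best responses — vs P: S (payoff 2); vs Q: S (payoff 4); vs R: R (payoff 7); vs S: P (payoff 6); vs T: R (payoff 7).
Mutual best responses occur at (Q, S) and (T, R); at each, neither player gains by switching.

(Q, S) and (T, R)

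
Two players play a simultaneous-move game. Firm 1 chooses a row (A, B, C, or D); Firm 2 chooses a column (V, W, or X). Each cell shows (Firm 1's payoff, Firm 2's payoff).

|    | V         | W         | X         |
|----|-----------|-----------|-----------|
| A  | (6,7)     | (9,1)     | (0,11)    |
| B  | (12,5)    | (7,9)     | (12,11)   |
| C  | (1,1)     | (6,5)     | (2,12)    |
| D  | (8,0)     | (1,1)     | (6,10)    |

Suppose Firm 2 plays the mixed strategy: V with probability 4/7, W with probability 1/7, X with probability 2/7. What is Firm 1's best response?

Compute Firm 1's expected payoff from each pure strategy against the given mix.
A: (4/7)·6 + (1/7)·9 + (2/7)·0 = 33/7
B: (4/7)·12 + (1/7)·7 + (2/7)·12 = 79/7
C: (4/7)·1 + (1/7)·6 + (2/7)·2 = 2
D: (4/7)·8 + (1/7)·1 + (2/7)·6 = 45/7
Highest expected payoff is 79/7, from B.

B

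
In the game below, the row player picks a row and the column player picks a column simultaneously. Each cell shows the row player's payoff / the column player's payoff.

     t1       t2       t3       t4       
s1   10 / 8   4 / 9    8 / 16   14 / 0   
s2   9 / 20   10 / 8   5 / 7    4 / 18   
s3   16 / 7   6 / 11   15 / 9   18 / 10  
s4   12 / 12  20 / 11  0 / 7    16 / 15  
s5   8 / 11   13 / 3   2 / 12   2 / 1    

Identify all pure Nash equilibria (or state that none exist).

Find each player's best response to every opponent strategy; NE are the intersections.
The row player's best responses — vs t1: s3 (payoff 16); vs t2: s4 (payoff 20); vs t3: s3 (payoff 15); vs t4: s3 (payoff 18).
The column player's best responses — vs s1: t3 (payoff 16); vs s2: t1 (payoff 20); vs s3: t2 (payoff 11); vs s4: t4 (payoff 15); vs s5: t3 (payoff 12).
No cell has both players best-responding. For instance, the row player's best reply to t2 is s4, but against s4 the column player prefers t4 over t2.

No pure-strategy Nash equilibrium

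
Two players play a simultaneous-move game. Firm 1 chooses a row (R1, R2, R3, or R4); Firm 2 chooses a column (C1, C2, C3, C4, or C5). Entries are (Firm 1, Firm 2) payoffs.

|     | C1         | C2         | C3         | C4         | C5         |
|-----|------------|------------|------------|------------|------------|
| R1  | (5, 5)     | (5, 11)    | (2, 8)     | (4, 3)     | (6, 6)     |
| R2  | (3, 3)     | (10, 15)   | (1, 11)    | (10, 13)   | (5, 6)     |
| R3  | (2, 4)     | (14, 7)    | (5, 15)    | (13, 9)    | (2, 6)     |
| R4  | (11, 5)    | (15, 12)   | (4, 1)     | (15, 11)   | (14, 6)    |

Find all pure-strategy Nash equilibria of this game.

Check mutual best responses: a cell is a NE iff neither player can gain by unilaterally deviating.
Firm 1's best responses — vs C1: R4 (payoff 11); vs C2: R4 (payoff 15); vs C3: R3 (payoff 5); vs C4: R4 (payoff 15); vs C5: R4 (payoff 14).
Firm 2's best responses — vs R1: C2 (payoff 11); vs R2: C2 (payoff 15); vs R3: C3 (payoff 15); vs R4: C2 (payoff 12).
Mutual best responses occur at (R3, C3) and (R4, C2); at each, neither player gains by switching.

(R3, C3) and (R4, C2)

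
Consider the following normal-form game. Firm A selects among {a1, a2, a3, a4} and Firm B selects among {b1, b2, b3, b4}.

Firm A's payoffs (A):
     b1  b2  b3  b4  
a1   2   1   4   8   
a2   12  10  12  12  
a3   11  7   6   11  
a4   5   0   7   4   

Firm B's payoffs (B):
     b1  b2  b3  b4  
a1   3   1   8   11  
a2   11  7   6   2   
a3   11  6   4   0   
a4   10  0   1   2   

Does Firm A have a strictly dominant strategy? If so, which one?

Check whether one of Firm A's strategies beats all alternatives regardless of what the opponent does.
a2 strictly dominates: vs b1: 12 > each of {2, 11, 5}; vs b2: 10 > each of {1, 7, 0}; vs b3: 12 > each of {4, 6, 7}; vs b4: 12 > each of {8, 11, 4}.

a2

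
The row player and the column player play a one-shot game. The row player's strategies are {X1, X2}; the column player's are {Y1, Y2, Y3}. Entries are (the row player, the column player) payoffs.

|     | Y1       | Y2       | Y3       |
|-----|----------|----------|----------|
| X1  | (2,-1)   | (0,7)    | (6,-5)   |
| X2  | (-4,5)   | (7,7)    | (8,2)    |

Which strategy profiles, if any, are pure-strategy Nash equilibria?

Check mutual best responses: a cell is a NE iff neither player can gain by unilaterally deviating.
The row player's best responses — vs Y1: X1 (payoff 2); vs Y2: X2 (payoff 7); vs Y3: X2 (payoff 8).
The column player's best responses — vs X1: Y2 (payoff 7); vs X2: Y2 (payoff 7).
The only mutual best response is (X2, Y2); neither player gains by switching there.

(X2, Y2)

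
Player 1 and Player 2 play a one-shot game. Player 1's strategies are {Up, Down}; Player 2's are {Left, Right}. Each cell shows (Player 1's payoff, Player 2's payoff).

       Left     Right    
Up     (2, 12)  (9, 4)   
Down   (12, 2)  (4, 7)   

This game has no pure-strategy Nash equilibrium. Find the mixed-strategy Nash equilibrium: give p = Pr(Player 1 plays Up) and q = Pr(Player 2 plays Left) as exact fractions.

p = 5/13, q = 1/3

Each player's mixing probability is pinned down by making the *other* player indifferent.
Player 2 indifferent between Left and Right: p·12 + (1−p)·2 = p·4 + (1−p)·7 ⟹ 2 + 10p = 7 + (-3)p ⟹ p = 5/13.
Player 1 indifferent between Up and Down: q·2 + (1−q)·9 = q·12 + (1−q)·4 ⟹ 9 + (-7)q = 4 + 8q ⟹ q = 1/3.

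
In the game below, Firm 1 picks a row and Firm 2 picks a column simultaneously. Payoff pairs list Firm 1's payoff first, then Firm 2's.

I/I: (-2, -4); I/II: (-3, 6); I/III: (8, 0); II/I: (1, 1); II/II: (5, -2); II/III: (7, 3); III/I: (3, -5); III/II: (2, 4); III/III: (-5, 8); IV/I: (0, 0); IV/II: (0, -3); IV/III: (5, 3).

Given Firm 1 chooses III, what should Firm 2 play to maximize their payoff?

III

With Firm 1 fixed at III, Firm 2's payoffs are: I → -5, II → 4, III → 8.
The maximum is 8, achieved by III.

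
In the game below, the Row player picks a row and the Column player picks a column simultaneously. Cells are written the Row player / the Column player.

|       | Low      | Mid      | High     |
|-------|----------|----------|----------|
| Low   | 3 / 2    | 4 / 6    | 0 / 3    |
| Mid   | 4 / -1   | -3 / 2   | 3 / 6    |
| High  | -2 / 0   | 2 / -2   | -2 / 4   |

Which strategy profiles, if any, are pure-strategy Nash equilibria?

Find each player's best response to every opponent strategy; NE are the intersections.
The Row player's best responses — vs Low: Mid (payoff 4); vs Mid: Low (payoff 4); vs High: Mid (payoff 3).
The Column player's best responses — vs Low: Mid (payoff 6); vs Mid: High (payoff 6); vs High: High (payoff 4).
Mutual best responses occur at (Low, Mid) and (Mid, High); at each, neither player gains by switching.

(Low, Mid) and (Mid, High)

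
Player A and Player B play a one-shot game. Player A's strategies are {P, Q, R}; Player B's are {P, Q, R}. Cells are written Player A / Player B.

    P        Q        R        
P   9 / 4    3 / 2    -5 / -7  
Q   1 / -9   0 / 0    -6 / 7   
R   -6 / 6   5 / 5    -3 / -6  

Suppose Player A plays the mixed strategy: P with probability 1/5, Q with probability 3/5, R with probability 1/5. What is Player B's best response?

Player B's best reply maximizes expected payoff against the mix.
P: (1/5)·4 + (3/5)·(-9) + (1/5)·6 = -17/5
Q: (1/5)·2 + (3/5)·0 + (1/5)·5 = 7/5
R: (1/5)·(-7) + (3/5)·7 + (1/5)·(-6) = 8/5
Highest expected payoff is 8/5, from R.

R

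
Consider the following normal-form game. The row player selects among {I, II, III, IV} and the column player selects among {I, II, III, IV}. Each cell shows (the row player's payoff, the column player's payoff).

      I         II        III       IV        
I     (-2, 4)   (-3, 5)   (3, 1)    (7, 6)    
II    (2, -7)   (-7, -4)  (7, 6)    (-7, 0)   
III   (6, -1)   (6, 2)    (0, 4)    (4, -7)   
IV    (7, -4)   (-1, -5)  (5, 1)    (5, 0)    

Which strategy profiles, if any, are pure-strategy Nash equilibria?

(I, IV) and (II, III)

A profile is a Nash equilibrium when each player is best-responding to the other.
The row player's best responses — vs I: IV (payoff 7); vs II: III (payoff 6); vs III: II (payoff 7); vs IV: I (payoff 7).
The column player's best responses — vs I: IV (payoff 6); vs II: III (payoff 6); vs III: III (payoff 4); vs IV: III (payoff 1).
Mutual best responses occur at (I, IV) and (II, III); at each, neither player gains by switching.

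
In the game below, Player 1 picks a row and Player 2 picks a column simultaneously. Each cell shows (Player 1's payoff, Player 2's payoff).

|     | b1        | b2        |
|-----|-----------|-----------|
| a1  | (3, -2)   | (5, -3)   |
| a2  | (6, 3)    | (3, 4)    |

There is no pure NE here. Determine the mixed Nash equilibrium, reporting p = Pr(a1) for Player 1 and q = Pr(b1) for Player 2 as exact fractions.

p = 1/2, q = 2/5

In a mixed NE each player is indifferent between their pure strategies, so the opponent's mix sets the indifference.
Player 2 indifferent between b1 and b2: p·(-2) + (1−p)·3 = p·(-3) + (1−p)·4 ⟹ 3 + (-5)p = 4 + (-7)p ⟹ p = 1/2.
Player 1 indifferent between a1 and a2: q·3 + (1−q)·5 = q·6 + (1−q)·3 ⟹ 5 + (-2)q = 3 + 3q ⟹ q = 2/5.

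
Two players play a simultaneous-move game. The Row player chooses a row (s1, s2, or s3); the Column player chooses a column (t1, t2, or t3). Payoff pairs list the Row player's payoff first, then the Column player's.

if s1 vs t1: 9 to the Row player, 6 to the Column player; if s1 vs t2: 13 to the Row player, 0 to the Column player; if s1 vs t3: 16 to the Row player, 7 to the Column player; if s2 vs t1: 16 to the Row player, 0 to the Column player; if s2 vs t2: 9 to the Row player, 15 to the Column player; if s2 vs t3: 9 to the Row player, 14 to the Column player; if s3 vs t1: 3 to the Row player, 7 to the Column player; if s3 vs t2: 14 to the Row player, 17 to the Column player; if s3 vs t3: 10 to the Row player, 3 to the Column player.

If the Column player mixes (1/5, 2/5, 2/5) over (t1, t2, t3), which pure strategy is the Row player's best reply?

Compute the Row player's expected payoff from each pure strategy against the given mix.
s1: (1/5)·9 + (2/5)·13 + (2/5)·16 = 67/5
s2: (1/5)·16 + (2/5)·9 + (2/5)·9 = 52/5
s3: (1/5)·3 + (2/5)·14 + (2/5)·10 = 51/5
Highest expected payoff is 67/5, from s1.

s1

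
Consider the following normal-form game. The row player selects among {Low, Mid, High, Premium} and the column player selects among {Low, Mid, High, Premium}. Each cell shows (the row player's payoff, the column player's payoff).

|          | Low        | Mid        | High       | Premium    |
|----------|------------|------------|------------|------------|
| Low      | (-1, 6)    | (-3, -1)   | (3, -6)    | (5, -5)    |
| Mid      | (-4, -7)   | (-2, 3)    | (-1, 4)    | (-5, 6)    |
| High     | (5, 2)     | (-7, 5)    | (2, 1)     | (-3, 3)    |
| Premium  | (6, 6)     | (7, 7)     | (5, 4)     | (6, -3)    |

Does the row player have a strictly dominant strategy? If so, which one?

A strategy is strictly dominant if it gives the row player a strictly higher payoff than every other strategy, against every choice by the opponent.
Premium strictly dominates: vs Low: 6 > each of {-1, -4, 5}; vs Mid: 7 > each of {-3, -2, -7}; vs High: 5 > each of {3, -1, 2}; vs Premium: 6 > each of {5, -5, -3}.

Premium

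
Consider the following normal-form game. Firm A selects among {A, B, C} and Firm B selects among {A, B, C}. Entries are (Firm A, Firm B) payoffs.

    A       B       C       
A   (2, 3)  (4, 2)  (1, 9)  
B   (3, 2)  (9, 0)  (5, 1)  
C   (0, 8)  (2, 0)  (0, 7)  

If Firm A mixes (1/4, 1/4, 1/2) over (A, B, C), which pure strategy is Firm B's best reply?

Compute Firm B's expected payoff from each pure strategy against the given mix.
A: (1/4)·3 + (1/4)·2 + (1/2)·8 = 21/4
B: (1/4)·2 + (1/4)·0 + (1/2)·0 = 1/2
C: (1/4)·9 + (1/4)·1 + (1/2)·7 = 6
Highest expected payoff is 6, from C.

C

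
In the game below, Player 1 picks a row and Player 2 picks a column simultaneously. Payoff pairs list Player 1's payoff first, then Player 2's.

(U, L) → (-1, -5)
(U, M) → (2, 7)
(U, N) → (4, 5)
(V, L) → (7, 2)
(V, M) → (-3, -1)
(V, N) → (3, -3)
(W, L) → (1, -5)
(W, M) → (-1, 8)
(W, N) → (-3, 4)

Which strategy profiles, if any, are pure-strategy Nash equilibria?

(U, M) and (V, L)

Find each player's best response to every opponent strategy; NE are the intersections.
Player 1's best responses — vs L: V (payoff 7); vs M: U (payoff 2); vs N: U (payoff 4).
Player 2's best responses — vs U: M (payoff 7); vs V: L (payoff 2); vs W: M (payoff 8).
Mutual best responses occur at (U, M) and (V, L); at each, neither player gains by switching.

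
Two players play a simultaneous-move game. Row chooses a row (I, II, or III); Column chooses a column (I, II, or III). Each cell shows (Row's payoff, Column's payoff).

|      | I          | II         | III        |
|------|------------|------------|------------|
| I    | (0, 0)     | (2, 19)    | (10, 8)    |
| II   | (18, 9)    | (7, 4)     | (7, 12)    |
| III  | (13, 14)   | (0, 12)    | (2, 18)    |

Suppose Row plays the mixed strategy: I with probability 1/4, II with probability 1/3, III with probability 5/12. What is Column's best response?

Column's best reply maximizes expected payoff against the mix.
I: (1/4)·0 + (1/3)·9 + (5/12)·14 = 53/6
II: (1/4)·19 + (1/3)·4 + (5/12)·12 = 133/12
III: (1/4)·8 + (1/3)·12 + (5/12)·18 = 27/2
Highest expected payoff is 27/2, from III.

III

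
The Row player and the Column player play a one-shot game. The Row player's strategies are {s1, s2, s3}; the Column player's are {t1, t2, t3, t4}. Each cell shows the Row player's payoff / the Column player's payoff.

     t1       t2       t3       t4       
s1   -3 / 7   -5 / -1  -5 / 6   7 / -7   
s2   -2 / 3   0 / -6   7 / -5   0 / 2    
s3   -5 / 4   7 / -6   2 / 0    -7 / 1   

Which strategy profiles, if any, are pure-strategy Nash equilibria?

Find each player's best response to every opponent strategy; NE are the intersections.
The Row player's best responses — vs t1: s2 (payoff -2); vs t2: s3 (payoff 7); vs t3: s2 (payoff 7); vs t4: s1 (payoff 7).
The Column player's best responses — vs s1: t1 (payoff 7); vs s2: t1 (payoff 3); vs s3: t1 (payoff 4).
The only mutual best response is (s2, t1); neither player gains by switching there.

(s2, t1)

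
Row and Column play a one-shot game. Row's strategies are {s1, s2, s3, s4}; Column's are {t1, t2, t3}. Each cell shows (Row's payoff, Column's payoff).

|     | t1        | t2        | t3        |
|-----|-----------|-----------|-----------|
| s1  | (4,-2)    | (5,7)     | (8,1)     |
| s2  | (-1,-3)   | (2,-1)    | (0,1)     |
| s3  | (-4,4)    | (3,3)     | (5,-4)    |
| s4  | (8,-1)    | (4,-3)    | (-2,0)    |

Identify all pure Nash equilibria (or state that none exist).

A profile is a Nash equilibrium when each player is best-responding to the other.
Row's best responses — vs t1: s4 (payoff 8); vs t2: s1 (payoff 5); vs t3: s1 (payoff 8).
Column's best responses — vs s1: t2 (payoff 7); vs s2: t3 (payoff 1); vs s3: t1 (payoff 4); vs s4: t3 (payoff 0).
The only mutual best response is (s1, t2); neither player gains by switching there.

(s1, t2)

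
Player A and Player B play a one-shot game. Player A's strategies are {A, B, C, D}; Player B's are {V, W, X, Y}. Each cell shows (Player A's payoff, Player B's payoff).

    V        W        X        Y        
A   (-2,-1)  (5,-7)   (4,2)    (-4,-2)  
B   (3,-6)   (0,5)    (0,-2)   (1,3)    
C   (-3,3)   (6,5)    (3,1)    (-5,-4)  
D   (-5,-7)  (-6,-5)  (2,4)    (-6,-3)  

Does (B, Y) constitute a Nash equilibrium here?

No

Holding Player B at Y: Player A gets 1 from B, versus -4 from A, -5 from C, -6 from D. No profitable deviation for Player A.
Holding Player A at B: Player B gets 3 from Y but could get 5 by switching to W. Player B has a profitable deviation.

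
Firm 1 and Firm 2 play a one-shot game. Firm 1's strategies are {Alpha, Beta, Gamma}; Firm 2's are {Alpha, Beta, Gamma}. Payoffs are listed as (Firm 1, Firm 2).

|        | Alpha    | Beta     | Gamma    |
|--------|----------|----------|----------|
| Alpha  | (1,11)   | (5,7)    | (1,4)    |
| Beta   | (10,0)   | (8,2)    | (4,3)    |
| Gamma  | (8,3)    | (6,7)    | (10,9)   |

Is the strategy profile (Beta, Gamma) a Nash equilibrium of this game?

No

Holding Firm 2 at Gamma: Firm 1 gets 4 from Beta but could get 10 by switching to Gamma. Firm 1 has a profitable deviation.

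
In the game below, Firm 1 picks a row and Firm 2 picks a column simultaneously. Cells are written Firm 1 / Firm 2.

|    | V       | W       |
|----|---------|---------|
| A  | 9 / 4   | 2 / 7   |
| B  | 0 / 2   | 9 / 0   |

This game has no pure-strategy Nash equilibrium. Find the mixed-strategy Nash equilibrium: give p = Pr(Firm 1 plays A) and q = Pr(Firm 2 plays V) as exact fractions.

p = 2/5, q = 7/16

In a mixed NE each player is indifferent between their pure strategies, so the opponent's mix sets the indifference.
Firm 2 indifferent between V and W: p·4 + (1−p)·2 = p·7 + (1−p)·0 ⟹ 2 + 2p = 0 + 7p ⟹ p = 2/5.
Firm 1 indifferent between A and B: q·9 + (1−q)·2 = q·0 + (1−q)·9 ⟹ 2 + 7q = 9 + (-9)q ⟹ q = 7/16.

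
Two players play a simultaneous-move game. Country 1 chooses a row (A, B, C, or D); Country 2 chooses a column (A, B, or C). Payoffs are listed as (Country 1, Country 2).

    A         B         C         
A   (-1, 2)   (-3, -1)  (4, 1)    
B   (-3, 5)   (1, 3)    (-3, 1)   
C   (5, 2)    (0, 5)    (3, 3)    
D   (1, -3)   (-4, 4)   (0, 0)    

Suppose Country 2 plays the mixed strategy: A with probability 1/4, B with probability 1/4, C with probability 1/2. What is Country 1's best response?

Compute Country 1's expected payoff from each pure strategy against the given mix.
A: (1/4)·(-1) + (1/4)·(-3) + (1/2)·4 = 1
B: (1/4)·(-3) + (1/4)·1 + (1/2)·(-3) = -2
C: (1/4)·5 + (1/4)·0 + (1/2)·3 = 11/4
D: (1/4)·1 + (1/4)·(-4) + (1/2)·0 = -3/4
Highest expected payoff is 11/4, from C.

C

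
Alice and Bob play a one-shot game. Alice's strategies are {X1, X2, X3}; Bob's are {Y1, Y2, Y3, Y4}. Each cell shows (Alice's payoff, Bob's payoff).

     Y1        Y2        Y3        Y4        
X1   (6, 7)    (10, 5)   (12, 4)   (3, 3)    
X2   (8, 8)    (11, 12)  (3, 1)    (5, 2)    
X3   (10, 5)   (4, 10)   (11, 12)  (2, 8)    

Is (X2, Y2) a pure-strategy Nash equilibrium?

Yes

Holding Bob at Y2: Alice gets 11 from X2, versus 10 from X1, 4 from X3. No profitable deviation for Alice.
Holding Alice at X2: Bob gets 12 from Y2, versus 8 from Y1, 1 from Y3, 2 from Y4. No profitable deviation for Bob either.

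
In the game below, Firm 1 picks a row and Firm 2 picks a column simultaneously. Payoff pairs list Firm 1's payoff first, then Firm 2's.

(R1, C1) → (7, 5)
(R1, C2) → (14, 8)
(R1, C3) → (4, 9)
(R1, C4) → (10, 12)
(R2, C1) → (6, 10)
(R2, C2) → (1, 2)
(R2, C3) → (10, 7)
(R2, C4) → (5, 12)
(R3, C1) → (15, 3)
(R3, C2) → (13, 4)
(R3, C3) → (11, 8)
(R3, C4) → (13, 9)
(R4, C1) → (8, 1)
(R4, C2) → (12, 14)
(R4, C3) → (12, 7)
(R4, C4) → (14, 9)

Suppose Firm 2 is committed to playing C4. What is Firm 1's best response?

R4

With Firm 2 fixed at C4, Firm 1's payoffs are: R1 → 10, R2 → 5, R3 → 13, R4 → 14.
The maximum is 14, achieved by R4.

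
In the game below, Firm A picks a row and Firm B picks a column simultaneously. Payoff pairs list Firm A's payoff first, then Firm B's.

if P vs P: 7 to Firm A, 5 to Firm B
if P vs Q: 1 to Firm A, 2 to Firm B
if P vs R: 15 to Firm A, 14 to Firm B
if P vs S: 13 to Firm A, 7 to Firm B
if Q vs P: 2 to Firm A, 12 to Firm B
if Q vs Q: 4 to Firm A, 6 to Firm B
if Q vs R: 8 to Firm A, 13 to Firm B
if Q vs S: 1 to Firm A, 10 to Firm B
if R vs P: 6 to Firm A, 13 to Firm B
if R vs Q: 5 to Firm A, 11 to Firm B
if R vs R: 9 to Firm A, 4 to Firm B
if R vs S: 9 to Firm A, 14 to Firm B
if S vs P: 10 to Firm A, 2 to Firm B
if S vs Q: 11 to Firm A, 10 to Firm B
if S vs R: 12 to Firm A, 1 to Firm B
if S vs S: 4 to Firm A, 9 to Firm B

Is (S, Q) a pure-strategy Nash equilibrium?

Holding Firm B at Q: Firm A gets 11 from S, versus 1 from P, 4 from Q, 5 from R. No profitable deviation for Firm A.
Holding Firm A at S: Firm B gets 10 from Q, versus 2 from P, 1 from R, 9 from S. No profitable deviation for Firm B either.

Yes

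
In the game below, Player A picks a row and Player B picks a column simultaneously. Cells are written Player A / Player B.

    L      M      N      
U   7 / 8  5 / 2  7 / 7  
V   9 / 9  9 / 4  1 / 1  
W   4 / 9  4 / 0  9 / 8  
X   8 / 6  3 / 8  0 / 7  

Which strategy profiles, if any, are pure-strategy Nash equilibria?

(V, L)

Find each player's best response to every opponent strategy; NE are the intersections.
Player A's best responses — vs L: V (payoff 9); vs M: V (payoff 9); vs N: W (payoff 9).
Player B's best responses — vs U: L (payoff 8); vs V: L (payoff 9); vs W: L (payoff 9); vs X: M (payoff 8).
The only mutual best response is (V, L); neither player gains by switching there.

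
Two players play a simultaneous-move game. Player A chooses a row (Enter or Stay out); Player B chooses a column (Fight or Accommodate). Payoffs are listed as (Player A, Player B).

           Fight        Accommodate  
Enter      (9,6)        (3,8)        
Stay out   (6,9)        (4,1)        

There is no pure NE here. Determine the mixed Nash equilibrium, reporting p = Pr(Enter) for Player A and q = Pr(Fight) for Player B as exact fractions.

p = 4/5, q = 1/4

Each player's mixing probability is pinned down by making the *other* player indifferent.
Player B indifferent between Fight and Accommodate: p·6 + (1−p)·9 = p·8 + (1−p)·1 ⟹ 9 + (-3)p = 1 + 7p ⟹ p = 4/5.
Player A indifferent between Enter and Stay out: q·9 + (1−q)·3 = q·6 + (1−q)·4 ⟹ 3 + 6q = 4 + 2q ⟹ q = 1/4.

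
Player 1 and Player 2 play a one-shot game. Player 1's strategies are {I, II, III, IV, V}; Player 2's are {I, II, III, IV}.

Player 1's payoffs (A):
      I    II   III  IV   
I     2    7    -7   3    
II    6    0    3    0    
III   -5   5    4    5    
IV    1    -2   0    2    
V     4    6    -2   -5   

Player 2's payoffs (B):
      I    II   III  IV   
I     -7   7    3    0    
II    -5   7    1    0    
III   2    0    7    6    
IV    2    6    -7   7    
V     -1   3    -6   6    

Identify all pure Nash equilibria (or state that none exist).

(I, II) and (III, III)

Check mutual best responses: a cell is a NE iff neither player can gain by unilaterally deviating.
Player 1's best responses — vs I: II (payoff 6); vs II: I (payoff 7); vs III: III (payoff 4); vs IV: III (payoff 5).
Player 2's best responses — vs I: II (payoff 7); vs II: II (payoff 7); vs III: III (payoff 7); vs IV: IV (payoff 7); vs V: IV (payoff 6).
Mutual best responses occur at (I, II) and (III, III); at each, neither player gains by switching.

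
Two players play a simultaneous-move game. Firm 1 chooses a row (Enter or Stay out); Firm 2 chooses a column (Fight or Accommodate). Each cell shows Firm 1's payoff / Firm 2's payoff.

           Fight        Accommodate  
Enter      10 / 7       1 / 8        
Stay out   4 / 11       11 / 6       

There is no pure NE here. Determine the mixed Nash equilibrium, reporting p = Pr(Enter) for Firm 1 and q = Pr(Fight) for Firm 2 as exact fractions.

Each player's mixing probability is pinned down by making the *other* player indifferent.
Firm 2 indifferent between Fight and Accommodate: p·7 + (1−p)·11 = p·8 + (1−p)·6 ⟹ 11 + (-4)p = 6 + 2p ⟹ p = 5/6.
Firm 1 indifferent between Enter and Stay out: q·10 + (1−q)·1 = q·4 + (1−q)·11 ⟹ 1 + 9q = 11 + (-7)q ⟹ q = 5/8.

p = 5/6, q = 5/8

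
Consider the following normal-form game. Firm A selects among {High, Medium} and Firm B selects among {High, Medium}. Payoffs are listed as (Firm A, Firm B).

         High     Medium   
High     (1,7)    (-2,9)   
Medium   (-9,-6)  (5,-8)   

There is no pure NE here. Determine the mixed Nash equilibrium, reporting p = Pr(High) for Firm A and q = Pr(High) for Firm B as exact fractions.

Each player's mixing probability is pinned down by making the *other* player indifferent.
Firm B indifferent between High and Medium: p·7 + (1−p)·(-6) = p·9 + (1−p)·(-8) ⟹ (-6) + 13p = (-8) + 17p ⟹ p = 1/2.
Firm A indifferent between High and Medium: q·1 + (1−q)·(-2) = q·(-9) + (1−q)·5 ⟹ (-2) + 3q = 5 + (-14)q ⟹ q = 7/17.

p = 1/2, q = 7/17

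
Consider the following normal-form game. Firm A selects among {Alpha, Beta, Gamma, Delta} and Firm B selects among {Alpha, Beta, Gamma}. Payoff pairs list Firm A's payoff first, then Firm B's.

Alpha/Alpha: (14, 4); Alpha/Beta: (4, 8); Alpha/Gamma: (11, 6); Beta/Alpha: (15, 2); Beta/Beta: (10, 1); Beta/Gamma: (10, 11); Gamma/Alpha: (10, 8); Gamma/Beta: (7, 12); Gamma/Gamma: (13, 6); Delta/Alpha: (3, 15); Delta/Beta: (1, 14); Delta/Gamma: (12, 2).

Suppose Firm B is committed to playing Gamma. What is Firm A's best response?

With Firm B fixed at Gamma, Firm A's payoffs are: Alpha → 11, Beta → 10, Gamma → 13, Delta → 12.
The maximum is 13, achieved by Gamma.

Gamma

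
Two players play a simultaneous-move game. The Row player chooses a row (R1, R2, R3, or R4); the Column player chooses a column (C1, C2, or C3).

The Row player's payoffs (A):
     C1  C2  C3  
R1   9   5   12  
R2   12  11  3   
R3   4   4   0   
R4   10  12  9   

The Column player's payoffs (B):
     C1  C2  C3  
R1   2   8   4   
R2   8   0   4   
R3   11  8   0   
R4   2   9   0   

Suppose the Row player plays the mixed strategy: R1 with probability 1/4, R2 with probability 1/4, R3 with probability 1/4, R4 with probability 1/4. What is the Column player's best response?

The Column player's best reply maximizes expected payoff against the mix.
C1: (1/4)·2 + (1/4)·8 + (1/4)·11 + (1/4)·2 = 23/4
C2: (1/4)·8 + (1/4)·0 + (1/4)·8 + (1/4)·9 = 25/4
C3: (1/4)·4 + (1/4)·4 + (1/4)·0 + (1/4)·0 = 2
Highest expected payoff is 25/4, from C2.

C2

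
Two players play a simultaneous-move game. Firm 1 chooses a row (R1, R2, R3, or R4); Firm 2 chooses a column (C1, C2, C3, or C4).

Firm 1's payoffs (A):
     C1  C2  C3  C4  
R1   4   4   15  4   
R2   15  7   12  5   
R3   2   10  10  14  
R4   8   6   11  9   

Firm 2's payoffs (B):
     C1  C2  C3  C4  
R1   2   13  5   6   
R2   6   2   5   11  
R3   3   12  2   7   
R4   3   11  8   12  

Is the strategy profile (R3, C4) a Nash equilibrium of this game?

Holding Firm 2 at C4: Firm 1 gets 14 from R3, versus 4 from R1, 5 from R2, 9 from R4. No profitable deviation for Firm 1.
Holding Firm 1 at R3: Firm 2 gets 7 from C4 but could get 12 by switching to C2. Firm 2 has a profitable deviation.

No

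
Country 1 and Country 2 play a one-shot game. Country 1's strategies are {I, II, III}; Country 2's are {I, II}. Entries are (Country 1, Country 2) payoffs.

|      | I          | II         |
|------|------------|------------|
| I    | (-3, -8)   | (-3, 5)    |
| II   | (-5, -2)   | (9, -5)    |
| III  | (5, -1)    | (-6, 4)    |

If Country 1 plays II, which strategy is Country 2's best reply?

With Country 1 fixed at II, Country 2's payoffs are: I → -2, II → -5.
The maximum is -2, achieved by I.

I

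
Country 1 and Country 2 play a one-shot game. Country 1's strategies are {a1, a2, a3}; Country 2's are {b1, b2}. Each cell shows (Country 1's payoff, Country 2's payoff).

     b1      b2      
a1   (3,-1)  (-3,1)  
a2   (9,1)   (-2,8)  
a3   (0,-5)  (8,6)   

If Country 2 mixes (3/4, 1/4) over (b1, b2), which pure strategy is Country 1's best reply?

Compute Country 1's expected payoff from each pure strategy against the given mix.
a1: (3/4)·3 + (1/4)·(-3) = 3/2
a2: (3/4)·9 + (1/4)·(-2) = 25/4
a3: (3/4)·0 + (1/4)·8 = 2
Highest expected payoff is 25/4, from a2.

a2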